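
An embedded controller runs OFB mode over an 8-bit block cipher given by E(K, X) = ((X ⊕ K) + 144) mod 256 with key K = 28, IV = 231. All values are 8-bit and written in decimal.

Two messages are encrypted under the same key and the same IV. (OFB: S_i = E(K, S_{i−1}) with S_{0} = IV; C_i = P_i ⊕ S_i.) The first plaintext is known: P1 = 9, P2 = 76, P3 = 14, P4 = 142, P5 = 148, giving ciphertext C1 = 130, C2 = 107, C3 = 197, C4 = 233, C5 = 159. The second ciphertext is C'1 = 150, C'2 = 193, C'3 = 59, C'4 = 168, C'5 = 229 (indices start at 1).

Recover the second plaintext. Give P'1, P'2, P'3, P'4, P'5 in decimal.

In OFB with a reused IV, both messages share the same keystream S_i, so C_i ⊕ C'_i = P_i ⊕ P'_i and thus P'_i = P_i ⊕ C_i ⊕ C'_i.
P'1: 9 ⊕ 130 ⊕ 150 = 29.
P'2: 76 ⊕ 107 ⊕ 193 = 230.
P'3: 14 ⊕ 197 ⊕ 59 = 240.
P'4: 142 ⊕ 233 ⊕ 168 = 207.
P'5: 148 ⊕ 159 ⊕ 229 = 238.

P'1 = 29, P'2 = 230, P'3 = 240, P'4 = 207, P'5 = 238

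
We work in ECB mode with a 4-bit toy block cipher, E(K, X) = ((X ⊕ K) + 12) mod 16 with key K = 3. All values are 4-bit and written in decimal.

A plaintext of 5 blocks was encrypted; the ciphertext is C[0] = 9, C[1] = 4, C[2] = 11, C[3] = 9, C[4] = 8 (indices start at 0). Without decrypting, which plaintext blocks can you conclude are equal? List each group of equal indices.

P[0] = P[3]

ECB encrypts each block independently with the same key, so equal ciphertext blocks imply equal plaintext blocks.
C[0] = C[3] = 9, so P[0] = P[3].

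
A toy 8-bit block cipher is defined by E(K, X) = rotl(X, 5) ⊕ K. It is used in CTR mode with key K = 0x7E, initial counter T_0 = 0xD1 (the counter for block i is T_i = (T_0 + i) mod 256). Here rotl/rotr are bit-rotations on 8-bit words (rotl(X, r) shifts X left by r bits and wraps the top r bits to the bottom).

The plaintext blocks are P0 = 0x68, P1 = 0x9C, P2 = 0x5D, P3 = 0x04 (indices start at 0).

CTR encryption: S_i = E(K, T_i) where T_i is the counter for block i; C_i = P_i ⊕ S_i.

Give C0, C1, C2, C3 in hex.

C0: T = 0xD1, S = E(K, T) = 0x44; 0x68 ⊕ 0x44 = 0x2C.
C1: T = 0xD2, S = E(K, T) = 0x24; 0x9C ⊕ 0x24 = 0xB8.
C2: T = 0xD3, S = E(K, T) = 0x04; 0x5D ⊕ 0x04 = 0x59.
C3: T = 0xD4, S = E(K, T) = 0xE4; 0x04 ⊕ 0xE4 = 0xE0.

C0 = 0x2C, C1 = 0xB8, C2 = 0x59, C3 = 0xE0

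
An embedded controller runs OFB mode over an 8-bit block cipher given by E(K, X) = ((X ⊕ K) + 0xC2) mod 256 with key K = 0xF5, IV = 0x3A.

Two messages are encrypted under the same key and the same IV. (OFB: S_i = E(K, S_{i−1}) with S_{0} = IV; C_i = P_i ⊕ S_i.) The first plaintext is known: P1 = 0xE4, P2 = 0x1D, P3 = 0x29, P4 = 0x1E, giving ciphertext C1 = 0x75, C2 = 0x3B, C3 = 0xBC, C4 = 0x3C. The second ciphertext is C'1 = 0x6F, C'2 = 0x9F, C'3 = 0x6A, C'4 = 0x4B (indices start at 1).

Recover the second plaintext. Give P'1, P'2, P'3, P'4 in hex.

In OFB with a reused IV, both messages share the same keystream S_i, so C_i ⊕ C'_i = P_i ⊕ P'_i and thus P'_i = P_i ⊕ C_i ⊕ C'_i.
P'1: 0xE4 ⊕ 0x75 ⊕ 0x6F = 0xFE.
P'2: 0x1D ⊕ 0x3B ⊕ 0x9F = 0xB9.
P'3: 0x29 ⊕ 0xBC ⊕ 0x6A = 0xFF.
P'4: 0x1E ⊕ 0x3C ⊕ 0x4B = 0x69.

P'1 = 0xFE, P'2 = 0xB9, P'3 = 0xFF, P'4 = 0x69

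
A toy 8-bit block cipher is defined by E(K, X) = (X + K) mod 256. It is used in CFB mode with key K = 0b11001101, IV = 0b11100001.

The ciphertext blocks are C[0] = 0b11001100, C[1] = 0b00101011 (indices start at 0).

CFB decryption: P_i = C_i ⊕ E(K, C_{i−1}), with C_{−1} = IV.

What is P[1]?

P[1] = 0b10110010

P[1]: E(K, 0b11001100) = 0b10011001; 0b00101011 ⊕ 0b10011001 = 0b10110010.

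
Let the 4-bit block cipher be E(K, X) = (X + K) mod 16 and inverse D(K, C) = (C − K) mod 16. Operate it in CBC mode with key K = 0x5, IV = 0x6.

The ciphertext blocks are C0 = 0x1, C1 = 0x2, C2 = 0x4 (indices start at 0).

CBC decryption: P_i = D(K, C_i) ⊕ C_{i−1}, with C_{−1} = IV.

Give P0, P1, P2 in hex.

P0: D(K, 0x1) = 0xC; 0xC ⊕ 0x6 = 0xA.
P1: D(K, 0x2) = 0xD; 0xD ⊕ 0x1 = 0xC.
P2: D(K, 0x4) = 0xF; 0xF ⊕ 0x2 = 0xD.

P0 = 0xA, P1 = 0xC, P2 = 0xD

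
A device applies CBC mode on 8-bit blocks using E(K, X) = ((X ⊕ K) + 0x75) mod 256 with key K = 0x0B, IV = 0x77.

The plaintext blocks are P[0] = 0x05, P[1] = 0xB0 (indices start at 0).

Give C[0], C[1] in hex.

C[0] = 0xEE, C[1] = 0xCA

CBC encryption: C_i = E(K, P_i ⊕ C_{i−1}), with C_{−1} = IV.
C[0]: P[0] ⊕ 0x77 = 0x72; E(K, 0x72) = 0xEE.
C[1]: P[1] ⊕ 0xEE = 0x5E; E(K, 0x5E) = 0xCA.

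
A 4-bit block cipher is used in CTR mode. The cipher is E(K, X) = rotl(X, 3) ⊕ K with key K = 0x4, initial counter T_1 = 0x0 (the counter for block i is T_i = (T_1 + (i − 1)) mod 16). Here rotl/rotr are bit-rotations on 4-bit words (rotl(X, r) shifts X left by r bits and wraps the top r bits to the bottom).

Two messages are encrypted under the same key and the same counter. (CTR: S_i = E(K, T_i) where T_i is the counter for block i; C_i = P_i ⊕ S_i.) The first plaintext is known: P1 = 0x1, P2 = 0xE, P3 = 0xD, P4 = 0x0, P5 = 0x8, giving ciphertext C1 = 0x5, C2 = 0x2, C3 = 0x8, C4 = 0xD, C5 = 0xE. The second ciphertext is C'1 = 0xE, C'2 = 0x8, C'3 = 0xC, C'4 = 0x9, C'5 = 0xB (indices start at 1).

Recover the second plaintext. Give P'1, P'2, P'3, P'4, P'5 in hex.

P'1 = 0xA, P'2 = 0x4, P'3 = 0x9, P'4 = 0x4, P'5 = 0xD

In CTR with a reused counter, both messages share the same keystream S_i, so C_i ⊕ C'_i = P_i ⊕ P'_i and thus P'_i = P_i ⊕ C_i ⊕ C'_i.
P'1: 0x1 ⊕ 0x5 ⊕ 0xE = 0xA.
P'2: 0xE ⊕ 0x2 ⊕ 0x8 = 0x4.
P'3: 0xD ⊕ 0x8 ⊕ 0xC = 0x9.
P'4: 0x0 ⊕ 0xD ⊕ 0x9 = 0x4.
P'5: 0x8 ⊕ 0xE ⊕ 0xB = 0xD.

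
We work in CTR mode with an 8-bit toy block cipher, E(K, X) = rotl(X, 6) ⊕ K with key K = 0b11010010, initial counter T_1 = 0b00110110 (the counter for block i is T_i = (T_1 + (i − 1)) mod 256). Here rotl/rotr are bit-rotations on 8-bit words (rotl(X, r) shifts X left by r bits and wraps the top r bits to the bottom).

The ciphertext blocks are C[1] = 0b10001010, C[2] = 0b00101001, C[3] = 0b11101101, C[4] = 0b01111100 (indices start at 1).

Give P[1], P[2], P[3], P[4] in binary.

P[1] = 0b11010101, P[2] = 0b00110110, P[3] = 0b00110001, P[4] = 0b11100000

CTR decryption: S_i = E(K, T_i) where T_i is the counter for block i; P_i = C_i ⊕ S_i.
P[1]: T = 0b00110110, S = E(K, T) = 0b01011111; 0b10001010 ⊕ 0b01011111 = 0b11010101.
P[2]: T = 0b00110111, S = E(K, T) = 0b00011111; 0b00101001 ⊕ 0b00011111 = 0b00110110.
P[3]: T = 0b00111000, S = E(K, T) = 0b11011100; 0b11101101 ⊕ 0b11011100 = 0b00110001.
P[4]: T = 0b00111001, S = E(K, T) = 0b10011100; 0b01111100 ⊕ 0b10011100 = 0b11100000.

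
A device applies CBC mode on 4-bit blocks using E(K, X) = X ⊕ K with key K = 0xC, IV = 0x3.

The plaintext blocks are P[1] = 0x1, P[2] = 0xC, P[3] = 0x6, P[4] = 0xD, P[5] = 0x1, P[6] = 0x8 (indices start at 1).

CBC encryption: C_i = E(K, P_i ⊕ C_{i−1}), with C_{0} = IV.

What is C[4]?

C[1]: P[1] ⊕ 0x3 = 0x2; E(K, 0x2) = 0xE.
C[2]: P[2] ⊕ 0xE = 0x2; E(K, 0x2) = 0xE.
C[3]: P[3] ⊕ 0xE = 0x8; E(K, 0x8) = 0x4.
C[4]: P[4] ⊕ 0x4 = 0x9; E(K, 0x9) = 0x5.

C[4] = 0x5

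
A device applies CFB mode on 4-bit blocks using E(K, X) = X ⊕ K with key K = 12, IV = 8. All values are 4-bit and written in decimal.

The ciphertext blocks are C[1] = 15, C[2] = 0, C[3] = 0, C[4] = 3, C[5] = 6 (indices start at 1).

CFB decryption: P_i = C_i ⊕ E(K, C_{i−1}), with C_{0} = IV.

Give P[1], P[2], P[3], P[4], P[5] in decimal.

P[1] = 11, P[2] = 3, P[3] = 12, P[4] = 15, P[5] = 9

P[1]: E(K, 8) = 4; 15 ⊕ 4 = 11.
P[2]: E(K, 15) = 3; 0 ⊕ 3 = 3.
P[3]: E(K, 0) = 12; 0 ⊕ 12 = 12.
P[4]: E(K, 0) = 12; 3 ⊕ 12 = 15.
P[5]: E(K, 3) = 15; 6 ⊕ 15 = 9.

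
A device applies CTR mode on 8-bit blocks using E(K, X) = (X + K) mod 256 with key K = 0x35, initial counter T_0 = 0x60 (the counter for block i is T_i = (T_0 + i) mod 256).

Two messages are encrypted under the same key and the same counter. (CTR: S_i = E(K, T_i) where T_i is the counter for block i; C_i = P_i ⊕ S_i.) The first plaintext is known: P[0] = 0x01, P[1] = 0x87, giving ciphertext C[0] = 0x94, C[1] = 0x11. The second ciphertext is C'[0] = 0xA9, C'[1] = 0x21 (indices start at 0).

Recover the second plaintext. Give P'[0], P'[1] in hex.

In CTR with a reused counter, both messages share the same keystream S_i, so C_i ⊕ C'_i = P_i ⊕ P'_i and thus P'_i = P_i ⊕ C_i ⊕ C'_i.
P'[0]: 0x01 ⊕ 0x94 ⊕ 0xA9 = 0x3C.
P'[1]: 0x87 ⊕ 0x11 ⊕ 0x21 = 0xB7.

P'[0] = 0x3C, P'[1] = 0xB7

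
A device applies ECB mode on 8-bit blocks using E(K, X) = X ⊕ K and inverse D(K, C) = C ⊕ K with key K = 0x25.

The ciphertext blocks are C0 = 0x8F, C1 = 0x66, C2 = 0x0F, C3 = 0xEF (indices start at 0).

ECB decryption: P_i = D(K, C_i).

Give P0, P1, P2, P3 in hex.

P0: D(K, 0x8F) = 0xAA.
P1: D(K, 0x66) = 0x43.
P2: D(K, 0x0F) = 0x2A.
P3: D(K, 0xEF) = 0xCA.

P0 = 0xAA, P1 = 0x43, P2 = 0x2A, P3 = 0xCA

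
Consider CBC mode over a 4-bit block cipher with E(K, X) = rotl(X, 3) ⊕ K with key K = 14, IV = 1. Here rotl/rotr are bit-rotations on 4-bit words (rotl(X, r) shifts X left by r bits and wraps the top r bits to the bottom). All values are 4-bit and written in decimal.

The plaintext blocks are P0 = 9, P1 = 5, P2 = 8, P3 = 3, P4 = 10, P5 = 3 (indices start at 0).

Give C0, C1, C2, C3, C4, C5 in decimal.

C0 = 10, C1 = 1, C2 = 2, C3 = 6, C4 = 8, C5 = 3

CBC encryption: C_i = E(K, P_i ⊕ C_{i−1}), with C_{−1} = IV.
C0: P0 ⊕ 1 = 8; E(K, 8) = 10.
C1: P1 ⊕ 10 = 15; E(K, 15) = 1.
C2: P2 ⊕ 1 = 9; E(K, 9) = 2.
C3: P3 ⊕ 2 = 1; E(K, 1) = 6.
C4: P4 ⊕ 6 = 12; E(K, 12) = 8.
C5: P5 ⊕ 8 = 11; E(K, 11) = 3.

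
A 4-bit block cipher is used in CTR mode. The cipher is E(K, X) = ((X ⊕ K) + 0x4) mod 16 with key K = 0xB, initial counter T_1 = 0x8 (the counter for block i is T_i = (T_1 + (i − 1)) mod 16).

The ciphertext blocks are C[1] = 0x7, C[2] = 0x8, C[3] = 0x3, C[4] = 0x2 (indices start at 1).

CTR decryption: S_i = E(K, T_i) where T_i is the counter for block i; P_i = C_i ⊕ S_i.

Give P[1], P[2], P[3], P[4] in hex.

P[1] = 0x0, P[2] = 0xE, P[3] = 0x6, P[4] = 0x6

P[1]: T = 0x8, S = E(K, T) = 0x7; 0x7 ⊕ 0x7 = 0x0.
P[2]: T = 0x9, S = E(K, T) = 0x6; 0x8 ⊕ 0x6 = 0xE.
P[3]: T = 0xA, S = E(K, T) = 0x5; 0x3 ⊕ 0x5 = 0x6.
P[4]: T = 0xB, S = E(K, T) = 0x4; 0x2 ⊕ 0x4 = 0x6.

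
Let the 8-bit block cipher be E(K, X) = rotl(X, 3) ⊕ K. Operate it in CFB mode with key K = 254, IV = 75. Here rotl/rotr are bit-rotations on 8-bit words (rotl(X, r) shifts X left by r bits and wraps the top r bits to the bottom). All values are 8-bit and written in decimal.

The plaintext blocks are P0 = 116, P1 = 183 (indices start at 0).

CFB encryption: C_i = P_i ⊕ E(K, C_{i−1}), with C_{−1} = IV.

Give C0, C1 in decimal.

C0 = 208, C1 = 207

C0: E(K, 75) = 164; 116 ⊕ 164 = 208.
C1: E(K, 208) = 120; 183 ⊕ 120 = 207.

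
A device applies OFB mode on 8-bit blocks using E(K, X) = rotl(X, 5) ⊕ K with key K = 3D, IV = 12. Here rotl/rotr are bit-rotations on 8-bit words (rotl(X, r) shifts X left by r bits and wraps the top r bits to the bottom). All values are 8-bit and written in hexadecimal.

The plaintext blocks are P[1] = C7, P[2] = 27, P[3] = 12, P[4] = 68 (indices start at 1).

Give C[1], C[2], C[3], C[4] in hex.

C[1] = B8, C[2] = F5, C[3] = 75, C[4] = B9

OFB encryption: S_i = E(K, S_{i−1}) with S_{0} = IV; C_i = P_i ⊕ S_i.
C[1]: S = E(K, 12) = 7F; C7 ⊕ 7F = B8.
C[2]: S = E(K, 7F) = D2; 27 ⊕ D2 = F5.
C[3]: S = E(K, D2) = 67; 12 ⊕ 67 = 75.
C[4]: S = E(K, 67) = D1; 68 ⊕ D1 = B9.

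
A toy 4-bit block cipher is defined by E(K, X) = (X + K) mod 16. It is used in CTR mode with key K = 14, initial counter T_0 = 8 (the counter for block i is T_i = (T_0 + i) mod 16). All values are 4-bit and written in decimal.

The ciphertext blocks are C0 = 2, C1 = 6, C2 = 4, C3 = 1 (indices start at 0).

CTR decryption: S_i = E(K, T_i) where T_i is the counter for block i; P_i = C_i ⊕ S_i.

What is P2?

P2: T = 10, S = E(K, T) = 8; 4 ⊕ 8 = 12.

P2 = 12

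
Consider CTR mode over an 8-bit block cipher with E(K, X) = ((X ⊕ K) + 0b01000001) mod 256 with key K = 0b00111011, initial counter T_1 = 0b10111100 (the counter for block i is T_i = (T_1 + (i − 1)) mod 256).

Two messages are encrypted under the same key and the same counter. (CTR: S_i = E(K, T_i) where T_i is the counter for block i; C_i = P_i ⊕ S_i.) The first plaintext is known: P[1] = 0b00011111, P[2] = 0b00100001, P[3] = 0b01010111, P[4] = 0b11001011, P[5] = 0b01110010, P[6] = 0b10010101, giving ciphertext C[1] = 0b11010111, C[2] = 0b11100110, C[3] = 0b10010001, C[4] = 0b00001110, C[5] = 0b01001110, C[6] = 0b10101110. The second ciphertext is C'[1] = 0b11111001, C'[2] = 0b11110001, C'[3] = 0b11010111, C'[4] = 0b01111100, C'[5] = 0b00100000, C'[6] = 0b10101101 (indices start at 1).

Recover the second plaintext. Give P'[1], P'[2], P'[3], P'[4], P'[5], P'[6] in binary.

In CTR with a reused counter, both messages share the same keystream S_i, so C_i ⊕ C'_i = P_i ⊕ P'_i and thus P'_i = P_i ⊕ C_i ⊕ C'_i.
P'[1]: 0b00011111 ⊕ 0b11010111 ⊕ 0b11111001 = 0b00110001.
P'[2]: 0b00100001 ⊕ 0b11100110 ⊕ 0b11110001 = 0b00110110.
P'[3]: 0b01010111 ⊕ 0b10010001 ⊕ 0b11010111 = 0b00010001.
P'[4]: 0b11001011 ⊕ 0b00001110 ⊕ 0b01111100 = 0b10111001.
P'[5]: 0b01110010 ⊕ 0b01001110 ⊕ 0b00100000 = 0b00011100.
P'[6]: 0b10010101 ⊕ 0b10101110 ⊕ 0b10101101 = 0b10010110.

P'[1] = 0b00110001, P'[2] = 0b00110110, P'[3] = 0b00010001, P'[4] = 0b10111001, P'[5] = 0b00011100, P'[6] = 0b10010110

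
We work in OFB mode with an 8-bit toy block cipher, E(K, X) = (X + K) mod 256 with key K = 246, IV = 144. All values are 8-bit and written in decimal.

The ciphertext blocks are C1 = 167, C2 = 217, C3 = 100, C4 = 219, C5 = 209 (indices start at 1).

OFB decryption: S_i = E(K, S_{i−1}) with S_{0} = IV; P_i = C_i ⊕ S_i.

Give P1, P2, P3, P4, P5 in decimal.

P1 = 33, P2 = 165, P3 = 22, P4 = 179, P5 = 143

P1: S = E(K, 144) = 134; 167 ⊕ 134 = 33.
P2: S = E(K, 134) = 124; 217 ⊕ 124 = 165.
P3: S = E(K, 124) = 114; 100 ⊕ 114 = 22.
P4: S = E(K, 114) = 104; 219 ⊕ 104 = 179.
P5: S = E(K, 104) = 94; 209 ⊕ 94 = 143.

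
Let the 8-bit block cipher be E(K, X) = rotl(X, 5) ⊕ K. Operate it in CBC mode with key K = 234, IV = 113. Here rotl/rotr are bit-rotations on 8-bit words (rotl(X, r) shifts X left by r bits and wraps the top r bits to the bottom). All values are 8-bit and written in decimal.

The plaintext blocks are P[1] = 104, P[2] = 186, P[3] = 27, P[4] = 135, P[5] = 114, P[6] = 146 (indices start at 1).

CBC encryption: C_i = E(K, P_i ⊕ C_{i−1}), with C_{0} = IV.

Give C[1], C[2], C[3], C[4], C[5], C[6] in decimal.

C[1]: P[1] ⊕ 113 = 25; E(K, 25) = 201.
C[2]: P[2] ⊕ 201 = 115; E(K, 115) = 132.
C[3]: P[3] ⊕ 132 = 159; E(K, 159) = 25.
C[4]: P[4] ⊕ 25 = 158; E(K, 158) = 57.
C[5]: P[5] ⊕ 57 = 75; E(K, 75) = 131.
C[6]: P[6] ⊕ 131 = 17; E(K, 17) = 200.

C[1] = 201, C[2] = 132, C[3] = 25, C[4] = 57, C[5] = 131, C[6] = 200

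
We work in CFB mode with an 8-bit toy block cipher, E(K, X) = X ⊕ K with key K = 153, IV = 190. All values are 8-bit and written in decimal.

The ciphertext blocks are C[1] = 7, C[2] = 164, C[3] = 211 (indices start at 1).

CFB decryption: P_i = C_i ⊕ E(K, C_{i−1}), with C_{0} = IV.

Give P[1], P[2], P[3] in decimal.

P[1]: E(K, 190) = 39; 7 ⊕ 39 = 32.
P[2]: E(K, 7) = 158; 164 ⊕ 158 = 58.
P[3]: E(K, 164) = 61; 211 ⊕ 61 = 238.

P[1] = 32, P[2] = 58, P[3] = 238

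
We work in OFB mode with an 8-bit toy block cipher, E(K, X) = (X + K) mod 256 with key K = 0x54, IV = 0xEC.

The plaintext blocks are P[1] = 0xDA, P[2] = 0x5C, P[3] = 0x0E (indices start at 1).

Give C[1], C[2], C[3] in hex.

OFB encryption: S_i = E(K, S_{i−1}) with S_{0} = IV; C_i = P_i ⊕ S_i.
C[1]: S = E(K, 0xEC) = 0x40; 0xDA ⊕ 0x40 = 0x9A.
C[2]: S = E(K, 0x40) = 0x94; 0x5C ⊕ 0x94 = 0xC8.
C[3]: S = E(K, 0x94) = 0xE8; 0x0E ⊕ 0xE8 = 0xE6.

C[1] = 0x9A, C[2] = 0xC8, C[3] = 0xE6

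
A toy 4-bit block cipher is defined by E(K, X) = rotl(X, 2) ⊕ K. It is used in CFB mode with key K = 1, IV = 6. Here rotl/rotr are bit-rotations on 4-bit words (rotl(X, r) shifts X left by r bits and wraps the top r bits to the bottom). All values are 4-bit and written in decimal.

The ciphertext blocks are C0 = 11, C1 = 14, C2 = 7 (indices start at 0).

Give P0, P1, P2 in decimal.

CFB decryption: P_i = C_i ⊕ E(K, C_{i−1}), with C_{−1} = IV.
P0: E(K, 6) = 8; 11 ⊕ 8 = 3.
P1: E(K, 11) = 15; 14 ⊕ 15 = 1.
P2: E(K, 14) = 10; 7 ⊕ 10 = 13.

P0 = 3, P1 = 1, P2 = 13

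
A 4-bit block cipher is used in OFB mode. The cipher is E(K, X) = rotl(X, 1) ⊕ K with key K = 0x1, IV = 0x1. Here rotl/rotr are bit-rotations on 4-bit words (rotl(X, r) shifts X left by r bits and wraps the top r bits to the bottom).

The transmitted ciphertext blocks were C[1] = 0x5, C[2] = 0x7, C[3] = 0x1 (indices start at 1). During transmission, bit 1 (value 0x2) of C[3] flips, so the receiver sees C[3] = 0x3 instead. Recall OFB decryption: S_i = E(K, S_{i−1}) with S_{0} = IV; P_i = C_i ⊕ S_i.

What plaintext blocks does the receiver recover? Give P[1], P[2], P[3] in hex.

P[1] = 0x6, P[2] = 0x0, P[3] = 0xC

Only C[3] changed, to 0x3. In OFB, a change in C_i flips the same bit in P_i only; the keystream is unaffected. Decrypting the received ciphertext:
P[1]: S = E(K, 0x1) = 0x3; 0x5 ⊕ 0x3 = 0x6.
P[2]: S = E(K, 0x3) = 0x7; 0x7 ⊕ 0x7 = 0x0.
P[3]: S = E(K, 0x7) = 0xF; 0x3 ⊕ 0xF = 0xC.
Blocks that differ from the original plaintext: P[3].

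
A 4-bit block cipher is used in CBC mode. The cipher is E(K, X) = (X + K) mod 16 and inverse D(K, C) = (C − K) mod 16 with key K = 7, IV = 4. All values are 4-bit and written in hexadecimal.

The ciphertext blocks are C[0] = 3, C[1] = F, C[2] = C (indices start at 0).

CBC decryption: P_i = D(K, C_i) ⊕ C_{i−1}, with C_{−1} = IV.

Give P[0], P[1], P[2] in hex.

P[0]: D(K, 3) = C; C ⊕ 4 = 8.
P[1]: D(K, F) = 8; 8 ⊕ 3 = B.
P[2]: D(K, C) = 5; 5 ⊕ F = A.

P[0] = 8, P[1] = B, P[2] = A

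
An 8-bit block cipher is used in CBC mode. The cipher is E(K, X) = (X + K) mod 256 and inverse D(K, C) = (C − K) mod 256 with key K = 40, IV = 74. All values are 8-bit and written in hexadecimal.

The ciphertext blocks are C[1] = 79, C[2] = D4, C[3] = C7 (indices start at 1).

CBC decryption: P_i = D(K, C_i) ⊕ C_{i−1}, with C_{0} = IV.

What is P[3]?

P[3] = 53

P[3]: D(K, C7) = 87; 87 ⊕ D4 = 53.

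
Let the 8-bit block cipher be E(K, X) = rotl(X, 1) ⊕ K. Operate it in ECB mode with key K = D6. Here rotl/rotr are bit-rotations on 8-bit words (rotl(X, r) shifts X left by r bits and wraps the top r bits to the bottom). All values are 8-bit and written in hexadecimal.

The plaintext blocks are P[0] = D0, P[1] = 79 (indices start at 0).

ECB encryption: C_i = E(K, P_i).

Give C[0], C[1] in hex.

C[0] = 77, C[1] = 24

C[0]: E(K, D0) = 77.
C[1]: E(K, 79) = 24.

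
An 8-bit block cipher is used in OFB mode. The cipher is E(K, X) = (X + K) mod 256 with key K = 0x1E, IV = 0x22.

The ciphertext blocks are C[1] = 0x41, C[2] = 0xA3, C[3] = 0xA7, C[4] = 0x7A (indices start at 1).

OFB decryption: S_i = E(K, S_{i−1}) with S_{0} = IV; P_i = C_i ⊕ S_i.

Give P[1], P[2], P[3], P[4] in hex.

P[1]: S = E(K, 0x22) = 0x40; 0x41 ⊕ 0x40 = 0x01.
P[2]: S = E(K, 0x40) = 0x5E; 0xA3 ⊕ 0x5E = 0xFD.
P[3]: S = E(K, 0x5E) = 0x7C; 0xA7 ⊕ 0x7C = 0xDB.
P[4]: S = E(K, 0x7C) = 0x9A; 0x7A ⊕ 0x9A = 0xE0.

P[1] = 0x01, P[2] = 0xFD, P[3] = 0xDB, P[4] = 0xE0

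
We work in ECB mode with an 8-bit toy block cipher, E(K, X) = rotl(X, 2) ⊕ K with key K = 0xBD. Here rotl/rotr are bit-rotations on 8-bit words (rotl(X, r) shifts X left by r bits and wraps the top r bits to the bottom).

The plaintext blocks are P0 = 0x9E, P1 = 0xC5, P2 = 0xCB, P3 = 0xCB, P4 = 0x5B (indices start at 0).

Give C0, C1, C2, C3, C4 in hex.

C0 = 0xC7, C1 = 0xAA, C2 = 0x92, C3 = 0x92, C4 = 0xD0

ECB encryption: C_i = E(K, P_i).
C0: E(K, 0x9E) = 0xC7.
C1: E(K, 0xC5) = 0xAA.
C2: E(K, 0xCB) = 0x92.
C3: E(K, 0xCB) = 0x92.
C4: E(K, 0x5B) = 0xD0.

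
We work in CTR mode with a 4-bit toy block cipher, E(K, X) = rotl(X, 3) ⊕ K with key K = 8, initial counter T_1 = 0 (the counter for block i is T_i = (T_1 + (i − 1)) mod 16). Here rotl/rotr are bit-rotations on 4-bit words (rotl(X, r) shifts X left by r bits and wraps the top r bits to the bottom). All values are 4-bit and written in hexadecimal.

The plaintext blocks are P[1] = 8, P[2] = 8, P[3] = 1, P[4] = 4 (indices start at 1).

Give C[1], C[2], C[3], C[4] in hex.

C[1] = 0, C[2] = 8, C[3] = 8, C[4] = 5

CTR encryption: S_i = E(K, T_i) where T_i is the counter for block i; C_i = P_i ⊕ S_i.
C[1]: T = 0, S = E(K, T) = 8; 8 ⊕ 8 = 0.
C[2]: T = 1, S = E(K, T) = 0; 8 ⊕ 0 = 8.
C[3]: T = 2, S = E(K, T) = 9; 1 ⊕ 9 = 8.
C[4]: T = 3, S = E(K, T) = 1; 4 ⊕ 1 = 5.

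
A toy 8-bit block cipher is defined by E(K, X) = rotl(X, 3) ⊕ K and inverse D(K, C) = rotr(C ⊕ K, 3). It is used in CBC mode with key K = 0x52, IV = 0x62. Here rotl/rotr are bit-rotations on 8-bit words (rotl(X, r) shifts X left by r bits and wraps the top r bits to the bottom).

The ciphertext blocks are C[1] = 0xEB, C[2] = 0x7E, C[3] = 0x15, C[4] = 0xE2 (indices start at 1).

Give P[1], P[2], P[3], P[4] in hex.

CBC decryption: P_i = D(K, C_i) ⊕ C_{i−1}, with C_{0} = IV.
P[1]: D(K, 0xEB) = 0x37; 0x37 ⊕ 0x62 = 0x55.
P[2]: D(K, 0x7E) = 0x85; 0x85 ⊕ 0xEB = 0x6E.
P[3]: D(K, 0x15) = 0xE8; 0xE8 ⊕ 0x7E = 0x96.
P[4]: D(K, 0xE2) = 0x16; 0x16 ⊕ 0x15 = 0x03.

P[1] = 0x55, P[2] = 0x6E, P[3] = 0x96, P[4] = 0x03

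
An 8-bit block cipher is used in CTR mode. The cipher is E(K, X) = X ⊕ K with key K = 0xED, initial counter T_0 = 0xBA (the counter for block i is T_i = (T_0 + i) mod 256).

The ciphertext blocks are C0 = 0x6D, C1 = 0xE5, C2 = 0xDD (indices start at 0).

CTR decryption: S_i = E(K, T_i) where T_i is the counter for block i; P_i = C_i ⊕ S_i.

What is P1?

P1 = 0xB3

P1: T = 0xBB, S = E(K, T) = 0x56; 0xE5 ⊕ 0x56 = 0xB3.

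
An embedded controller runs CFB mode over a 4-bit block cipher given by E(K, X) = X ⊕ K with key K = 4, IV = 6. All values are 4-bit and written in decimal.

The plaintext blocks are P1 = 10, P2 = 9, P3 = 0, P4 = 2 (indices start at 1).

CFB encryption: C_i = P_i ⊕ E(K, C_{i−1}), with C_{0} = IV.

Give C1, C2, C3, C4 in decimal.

C1: E(K, 6) = 2; 10 ⊕ 2 = 8.
C2: E(K, 8) = 12; 9 ⊕ 12 = 5.
C3: E(K, 5) = 1; 0 ⊕ 1 = 1.
C4: E(K, 1) = 5; 2 ⊕ 5 = 7.

C1 = 8, C2 = 5, C3 = 1, C4 = 7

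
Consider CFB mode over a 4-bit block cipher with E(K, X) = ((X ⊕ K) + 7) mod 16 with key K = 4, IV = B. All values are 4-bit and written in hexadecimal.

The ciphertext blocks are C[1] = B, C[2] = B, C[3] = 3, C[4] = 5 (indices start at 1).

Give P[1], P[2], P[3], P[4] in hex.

P[1] = D, P[2] = D, P[3] = 5, P[4] = B

CFB decryption: P_i = C_i ⊕ E(K, C_{i−1}), with C_{0} = IV.
P[1]: E(K, B) = 6; B ⊕ 6 = D.
P[2]: E(K, B) = 6; B ⊕ 6 = D.
P[3]: E(K, B) = 6; 3 ⊕ 6 = 5.
P[4]: E(K, 3) = E; 5 ⊕ E = B.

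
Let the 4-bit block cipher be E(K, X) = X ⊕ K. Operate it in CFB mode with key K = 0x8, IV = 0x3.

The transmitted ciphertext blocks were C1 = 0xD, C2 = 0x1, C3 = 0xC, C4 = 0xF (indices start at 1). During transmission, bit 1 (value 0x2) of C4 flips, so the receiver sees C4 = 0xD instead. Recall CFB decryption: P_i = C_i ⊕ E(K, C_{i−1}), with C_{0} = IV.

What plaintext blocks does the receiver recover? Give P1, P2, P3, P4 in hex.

P1 = 0x6, P2 = 0x4, P3 = 0x5, P4 = 0x9

Only C4 changed, to 0xD. In CFB, a change in C_i flips the same bit in P_i and garbles P_{i+1}. Decrypting the received ciphertext:
P1: E(K, 0x3) = 0xB; 0xD ⊕ 0xB = 0x6.
P2: E(K, 0xD) = 0x5; 0x1 ⊕ 0x5 = 0x4.
P3: E(K, 0x1) = 0x9; 0xC ⊕ 0x9 = 0x5.
P4: E(K, 0xC) = 0x4; 0xD ⊕ 0x4 = 0x9.
Blocks that differ from the original plaintext: P4.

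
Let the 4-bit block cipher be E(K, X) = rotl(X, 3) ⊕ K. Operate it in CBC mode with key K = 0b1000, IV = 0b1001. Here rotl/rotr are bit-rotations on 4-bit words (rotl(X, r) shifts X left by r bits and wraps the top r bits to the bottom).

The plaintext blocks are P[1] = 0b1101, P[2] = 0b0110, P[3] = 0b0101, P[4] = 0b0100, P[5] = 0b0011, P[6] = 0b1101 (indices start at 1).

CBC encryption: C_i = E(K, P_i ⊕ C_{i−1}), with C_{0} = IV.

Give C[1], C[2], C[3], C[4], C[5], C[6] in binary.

C[1] = 0b1010, C[2] = 0b1110, C[3] = 0b0101, C[4] = 0b0000, C[5] = 0b0001, C[6] = 0b1110

C[1]: P[1] ⊕ 0b1001 = 0b0100; E(K, 0b0100) = 0b1010.
C[2]: P[2] ⊕ 0b1010 = 0b1100; E(K, 0b1100) = 0b1110.
C[3]: P[3] ⊕ 0b1110 = 0b1011; E(K, 0b1011) = 0b0101.
C[4]: P[4] ⊕ 0b0101 = 0b0001; E(K, 0b0001) = 0b0000.
C[5]: P[5] ⊕ 0b0000 = 0b0011; E(K, 0b0011) = 0b0001.
C[6]: P[6] ⊕ 0b0001 = 0b1100; E(K, 0b1100) = 0b1110.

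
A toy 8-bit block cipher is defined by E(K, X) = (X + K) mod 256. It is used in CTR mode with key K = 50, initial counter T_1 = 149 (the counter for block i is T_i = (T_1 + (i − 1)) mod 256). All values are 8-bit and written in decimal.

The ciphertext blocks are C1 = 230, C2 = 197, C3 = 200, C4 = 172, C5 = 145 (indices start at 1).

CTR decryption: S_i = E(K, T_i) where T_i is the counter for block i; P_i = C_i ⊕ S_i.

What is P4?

P4: T = 152, S = E(K, T) = 202; 172 ⊕ 202 = 102.

P4 = 102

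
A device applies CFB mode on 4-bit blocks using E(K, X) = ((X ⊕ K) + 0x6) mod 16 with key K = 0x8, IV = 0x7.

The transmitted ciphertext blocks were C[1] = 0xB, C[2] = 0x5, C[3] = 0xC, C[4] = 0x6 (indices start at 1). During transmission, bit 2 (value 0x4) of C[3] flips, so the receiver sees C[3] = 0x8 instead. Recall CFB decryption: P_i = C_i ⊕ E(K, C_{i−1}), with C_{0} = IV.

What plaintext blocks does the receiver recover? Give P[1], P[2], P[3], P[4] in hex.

P[1] = 0xE, P[2] = 0xC, P[3] = 0xB, P[4] = 0x0

Only C[3] changed, to 0x8. In CFB, a change in C_i flips the same bit in P_i and garbles P_{i+1}. Decrypting the received ciphertext:
P[1]: E(K, 0x7) = 0x5; 0xB ⊕ 0x5 = 0xE.
P[2]: E(K, 0xB) = 0x9; 0x5 ⊕ 0x9 = 0xC.
P[3]: E(K, 0x5) = 0x3; 0x8 ⊕ 0x3 = 0xB.
P[4]: E(K, 0x8) = 0x6; 0x6 ⊕ 0x6 = 0x0.
Blocks that differ from the original plaintext: P[3], P[4].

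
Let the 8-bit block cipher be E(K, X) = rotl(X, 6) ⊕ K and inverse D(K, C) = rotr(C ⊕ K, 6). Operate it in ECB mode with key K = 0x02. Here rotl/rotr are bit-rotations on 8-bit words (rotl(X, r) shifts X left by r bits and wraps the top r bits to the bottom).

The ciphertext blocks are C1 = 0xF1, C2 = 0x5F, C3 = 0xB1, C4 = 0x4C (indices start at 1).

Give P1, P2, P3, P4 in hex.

ECB decryption: P_i = D(K, C_i).
P1: D(K, 0xF1) = 0xCF.
P2: D(K, 0x5F) = 0x75.
P3: D(K, 0xB1) = 0xCE.
P4: D(K, 0x4C) = 0x39.

P1 = 0xCF, P2 = 0x75, P3 = 0xCE, P4 = 0x39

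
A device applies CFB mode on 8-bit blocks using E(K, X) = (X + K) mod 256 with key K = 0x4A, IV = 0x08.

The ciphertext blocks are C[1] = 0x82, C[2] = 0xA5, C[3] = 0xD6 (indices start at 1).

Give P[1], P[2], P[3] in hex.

P[1] = 0xD0, P[2] = 0x69, P[3] = 0x39

CFB decryption: P_i = C_i ⊕ E(K, C_{i−1}), with C_{0} = IV.
P[1]: E(K, 0x08) = 0x52; 0x82 ⊕ 0x52 = 0xD0.
P[2]: E(K, 0x82) = 0xCC; 0xA5 ⊕ 0xCC = 0x69.
P[3]: E(K, 0xA5) = 0xEF; 0xD6 ⊕ 0xEF = 0x39.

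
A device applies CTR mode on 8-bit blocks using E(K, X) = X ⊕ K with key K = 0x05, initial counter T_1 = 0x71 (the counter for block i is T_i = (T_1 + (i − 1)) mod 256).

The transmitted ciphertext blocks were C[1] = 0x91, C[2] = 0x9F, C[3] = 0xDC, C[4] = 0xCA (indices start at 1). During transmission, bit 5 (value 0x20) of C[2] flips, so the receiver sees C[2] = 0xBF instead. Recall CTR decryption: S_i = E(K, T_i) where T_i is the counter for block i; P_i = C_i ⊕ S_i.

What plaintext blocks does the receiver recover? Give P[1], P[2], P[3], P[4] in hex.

Only C[2] changed, to 0xBF. In CTR, a change in C_i flips the same bit in P_i only; the keystream is unaffected. Decrypting the received ciphertext:
P[1]: T = 0x71, S = E(K, T) = 0x74; 0x91 ⊕ 0x74 = 0xE5.
P[2]: T = 0x72, S = E(K, T) = 0x77; 0xBF ⊕ 0x77 = 0xC8.
P[3]: T = 0x73, S = E(K, T) = 0x76; 0xDC ⊕ 0x76 = 0xAA.
P[4]: T = 0x74, S = E(K, T) = 0x71; 0xCA ⊕ 0x71 = 0xBB.
Blocks that differ from the original plaintext: P[2].

P[1] = 0xE5, P[2] = 0xC8, P[3] = 0xAA, P[4] = 0xBB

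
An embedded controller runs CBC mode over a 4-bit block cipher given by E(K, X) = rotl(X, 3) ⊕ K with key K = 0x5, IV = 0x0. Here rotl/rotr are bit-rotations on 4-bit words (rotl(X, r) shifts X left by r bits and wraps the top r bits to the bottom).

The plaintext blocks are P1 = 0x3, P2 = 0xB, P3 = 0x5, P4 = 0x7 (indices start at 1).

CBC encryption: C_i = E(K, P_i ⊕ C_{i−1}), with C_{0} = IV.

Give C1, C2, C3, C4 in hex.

C1: P1 ⊕ 0x0 = 0x3; E(K, 0x3) = 0xC.
C2: P2 ⊕ 0xC = 0x7; E(K, 0x7) = 0xE.
C3: P3 ⊕ 0xE = 0xB; E(K, 0xB) = 0x8.
C4: P4 ⊕ 0x8 = 0xF; E(K, 0xF) = 0xA.

C1 = 0xC, C2 = 0xE, C3 = 0x8, C4 = 0xA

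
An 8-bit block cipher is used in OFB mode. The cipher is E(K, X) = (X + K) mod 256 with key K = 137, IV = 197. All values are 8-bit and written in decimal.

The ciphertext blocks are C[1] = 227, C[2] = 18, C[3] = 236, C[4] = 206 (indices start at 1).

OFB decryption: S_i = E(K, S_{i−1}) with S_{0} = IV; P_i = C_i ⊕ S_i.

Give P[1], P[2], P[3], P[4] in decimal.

P[1]: S = E(K, 197) = 78; 227 ⊕ 78 = 173.
P[2]: S = E(K, 78) = 215; 18 ⊕ 215 = 197.
P[3]: S = E(K, 215) = 96; 236 ⊕ 96 = 140.
P[4]: S = E(K, 96) = 233; 206 ⊕ 233 = 39.

P[1] = 173, P[2] = 197, P[3] = 140, P[4] = 39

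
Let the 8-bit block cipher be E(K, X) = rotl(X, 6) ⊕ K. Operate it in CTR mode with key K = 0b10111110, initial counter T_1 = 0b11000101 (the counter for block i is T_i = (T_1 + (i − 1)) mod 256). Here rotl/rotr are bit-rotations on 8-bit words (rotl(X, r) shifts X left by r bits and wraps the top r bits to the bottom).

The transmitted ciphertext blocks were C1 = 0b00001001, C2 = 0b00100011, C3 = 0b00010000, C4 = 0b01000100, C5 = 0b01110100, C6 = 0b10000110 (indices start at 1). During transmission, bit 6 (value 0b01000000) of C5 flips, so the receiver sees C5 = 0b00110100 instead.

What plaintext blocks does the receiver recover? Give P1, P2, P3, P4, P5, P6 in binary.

CTR decryption: S_i = E(K, T_i) where T_i is the counter for block i; P_i = C_i ⊕ S_i.
Only C5 changed, to 0b00110100. In CTR, a change in C_i flips the same bit in P_i only; the keystream is unaffected. Decrypting the received ciphertext:
P1: T = 0b11000101, S = E(K, T) = 0b11001111; 0b00001001 ⊕ 0b11001111 = 0b11000110.
P2: T = 0b11000110, S = E(K, T) = 0b00001111; 0b00100011 ⊕ 0b00001111 = 0b00101100.
P3: T = 0b11000111, S = E(K, T) = 0b01001111; 0b00010000 ⊕ 0b01001111 = 0b01011111.
P4: T = 0b11001000, S = E(K, T) = 0b10001100; 0b01000100 ⊕ 0b10001100 = 0b11001000.
P5: T = 0b11001001, S = E(K, T) = 0b11001100; 0b00110100 ⊕ 0b11001100 = 0b11111000.
P6: T = 0b11001010, S = E(K, T) = 0b00001100; 0b10000110 ⊕ 0b00001100 = 0b10001010.
Blocks that differ from the original plaintext: P5.

P1 = 0b11000110, P2 = 0b00101100, P3 = 0b01011111, P4 = 0b11001000, P5 = 0b11111000, P6 = 0b10001010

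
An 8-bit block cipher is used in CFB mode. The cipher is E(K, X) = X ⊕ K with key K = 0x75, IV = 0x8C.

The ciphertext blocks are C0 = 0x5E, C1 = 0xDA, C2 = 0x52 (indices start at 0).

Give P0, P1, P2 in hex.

P0 = 0xA7, P1 = 0xF1, P2 = 0xFD

CFB decryption: P_i = C_i ⊕ E(K, C_{i−1}), with C_{−1} = IV.
P0: E(K, 0x8C) = 0xF9; 0x5E ⊕ 0xF9 = 0xA7.
P1: E(K, 0x5E) = 0x2B; 0xDA ⊕ 0x2B = 0xF1.
P2: E(K, 0xDA) = 0xAF; 0x52 ⊕ 0xAF = 0xFD.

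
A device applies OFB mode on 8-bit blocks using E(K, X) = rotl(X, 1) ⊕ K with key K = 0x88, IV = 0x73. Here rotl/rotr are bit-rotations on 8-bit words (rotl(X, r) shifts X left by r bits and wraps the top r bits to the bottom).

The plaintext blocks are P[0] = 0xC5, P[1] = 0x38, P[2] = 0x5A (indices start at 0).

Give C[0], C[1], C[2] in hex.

OFB encryption: S_i = E(K, S_{i−1}) with S_{−1} = IV; C_i = P_i ⊕ S_i.
C[0]: S = E(K, 0x73) = 0x6E; 0xC5 ⊕ 0x6E = 0xAB.
C[1]: S = E(K, 0x6E) = 0x54; 0x38 ⊕ 0x54 = 0x6C.
C[2]: S = E(K, 0x54) = 0x20; 0x5A ⊕ 0x20 = 0x7A.

C[0] = 0xAB, C[1] = 0x6C, C[2] = 0x7A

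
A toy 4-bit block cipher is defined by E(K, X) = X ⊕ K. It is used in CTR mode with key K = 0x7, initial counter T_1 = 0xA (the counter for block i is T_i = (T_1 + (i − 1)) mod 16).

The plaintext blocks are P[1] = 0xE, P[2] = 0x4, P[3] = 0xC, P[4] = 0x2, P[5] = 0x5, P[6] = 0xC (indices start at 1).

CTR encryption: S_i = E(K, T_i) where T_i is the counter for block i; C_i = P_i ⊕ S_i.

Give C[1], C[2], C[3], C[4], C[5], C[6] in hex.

C[1] = 0x3, C[2] = 0x8, C[3] = 0x7, C[4] = 0x8, C[5] = 0xC, C[6] = 0x4

C[1]: T = 0xA, S = E(K, T) = 0xD; 0xE ⊕ 0xD = 0x3.
C[2]: T = 0xB, S = E(K, T) = 0xC; 0x4 ⊕ 0xC = 0x8.
C[3]: T = 0xC, S = E(K, T) = 0xB; 0xC ⊕ 0xB = 0x7.
C[4]: T = 0xD, S = E(K, T) = 0xA; 0x2 ⊕ 0xA = 0x8.
C[5]: T = 0xE, S = E(K, T) = 0x9; 0x5 ⊕ 0x9 = 0xC.
C[6]: T = 0xF, S = E(K, T) = 0x8; 0xC ⊕ 0x8 = 0x4.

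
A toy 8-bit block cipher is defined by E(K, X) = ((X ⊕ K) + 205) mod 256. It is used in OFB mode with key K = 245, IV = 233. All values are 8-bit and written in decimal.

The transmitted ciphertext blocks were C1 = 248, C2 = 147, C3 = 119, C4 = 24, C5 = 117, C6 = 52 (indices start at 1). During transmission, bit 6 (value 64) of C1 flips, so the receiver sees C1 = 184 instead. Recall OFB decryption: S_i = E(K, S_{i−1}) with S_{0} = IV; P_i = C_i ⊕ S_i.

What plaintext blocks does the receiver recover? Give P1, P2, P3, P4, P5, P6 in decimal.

P1 = 81, P2 = 122, P3 = 158, P4 = 241, P5 = 156, P6 = 221

Only C1 changed, to 184. In OFB, a change in C_i flips the same bit in P_i only; the keystream is unaffected. Decrypting the received ciphertext:
P1: S = E(K, 233) = 233; 184 ⊕ 233 = 81.
P2: S = E(K, 233) = 233; 147 ⊕ 233 = 122.
P3: S = E(K, 233) = 233; 119 ⊕ 233 = 158.
P4: S = E(K, 233) = 233; 24 ⊕ 233 = 241.
P5: S = E(K, 233) = 233; 117 ⊕ 233 = 156.
P6: S = E(K, 233) = 233; 52 ⊕ 233 = 221.
Blocks that differ from the original plaintext: P1.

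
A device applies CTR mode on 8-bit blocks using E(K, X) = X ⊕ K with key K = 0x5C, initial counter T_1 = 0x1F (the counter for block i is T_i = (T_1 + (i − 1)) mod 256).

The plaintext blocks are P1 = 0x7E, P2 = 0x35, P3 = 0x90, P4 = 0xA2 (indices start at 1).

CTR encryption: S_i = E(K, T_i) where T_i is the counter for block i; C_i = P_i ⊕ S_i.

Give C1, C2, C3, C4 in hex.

C1: T = 0x1F, S = E(K, T) = 0x43; 0x7E ⊕ 0x43 = 0x3D.
C2: T = 0x20, S = E(K, T) = 0x7C; 0x35 ⊕ 0x7C = 0x49.
C3: T = 0x21, S = E(K, T) = 0x7D; 0x90 ⊕ 0x7D = 0xED.
C4: T = 0x22, S = E(K, T) = 0x7E; 0xA2 ⊕ 0x7E = 0xDC.

C1 = 0x3D, C2 = 0x49, C3 = 0xED, C4 = 0xDC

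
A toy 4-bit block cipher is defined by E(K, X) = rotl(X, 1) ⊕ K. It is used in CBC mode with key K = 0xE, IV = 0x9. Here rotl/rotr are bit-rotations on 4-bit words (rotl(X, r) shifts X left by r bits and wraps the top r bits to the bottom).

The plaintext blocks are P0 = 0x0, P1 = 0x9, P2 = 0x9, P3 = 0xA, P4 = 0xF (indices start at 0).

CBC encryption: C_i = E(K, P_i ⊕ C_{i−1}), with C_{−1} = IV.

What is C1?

C1 = 0x6

C0: P0 ⊕ 0x9 = 0x9; E(K, 0x9) = 0xD.
C1: P1 ⊕ 0xD = 0x4; E(K, 0x4) = 0x6.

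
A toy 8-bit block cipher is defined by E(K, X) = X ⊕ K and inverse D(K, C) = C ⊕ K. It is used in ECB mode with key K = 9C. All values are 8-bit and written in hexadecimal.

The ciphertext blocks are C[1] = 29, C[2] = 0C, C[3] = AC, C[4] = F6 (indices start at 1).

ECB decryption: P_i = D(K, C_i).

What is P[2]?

P[2] = 90

P[2]: D(K, 0C) = 90.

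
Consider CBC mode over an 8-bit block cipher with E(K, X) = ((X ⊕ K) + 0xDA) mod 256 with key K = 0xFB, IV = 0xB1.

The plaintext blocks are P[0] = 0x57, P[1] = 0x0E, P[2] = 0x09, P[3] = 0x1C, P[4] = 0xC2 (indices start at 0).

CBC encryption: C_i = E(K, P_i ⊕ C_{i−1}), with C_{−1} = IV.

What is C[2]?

C[0]: P[0] ⊕ 0xB1 = 0xE6; E(K, 0xE6) = 0xF7.
C[1]: P[1] ⊕ 0xF7 = 0xF9; E(K, 0xF9) = 0xDC.
C[2]: P[2] ⊕ 0xDC = 0xD5; E(K, 0xD5) = 0x08.

C[2] = 0x08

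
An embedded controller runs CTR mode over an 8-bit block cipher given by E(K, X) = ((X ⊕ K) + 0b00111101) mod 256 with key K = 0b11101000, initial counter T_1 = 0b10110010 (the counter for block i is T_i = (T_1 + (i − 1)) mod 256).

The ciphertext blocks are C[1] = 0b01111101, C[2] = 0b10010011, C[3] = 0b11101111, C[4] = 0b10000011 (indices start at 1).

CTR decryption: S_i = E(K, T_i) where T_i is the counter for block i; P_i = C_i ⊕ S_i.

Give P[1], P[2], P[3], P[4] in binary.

P[1] = 0b11101010, P[2] = 0b00001011, P[3] = 0b01110110, P[4] = 0b00011001

P[1]: T = 0b10110010, S = E(K, T) = 0b10010111; 0b01111101 ⊕ 0b10010111 = 0b11101010.
P[2]: T = 0b10110011, S = E(K, T) = 0b10011000; 0b10010011 ⊕ 0b10011000 = 0b00001011.
P[3]: T = 0b10110100, S = E(K, T) = 0b10011001; 0b11101111 ⊕ 0b10011001 = 0b01110110.
P[4]: T = 0b10110101, S = E(K, T) = 0b10011010; 0b10000011 ⊕ 0b10011010 = 0b00011001.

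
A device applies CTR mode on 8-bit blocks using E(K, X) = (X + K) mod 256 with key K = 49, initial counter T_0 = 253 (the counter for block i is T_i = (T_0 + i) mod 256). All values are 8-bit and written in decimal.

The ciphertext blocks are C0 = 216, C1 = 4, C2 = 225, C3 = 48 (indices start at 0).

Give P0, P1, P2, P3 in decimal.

CTR decryption: S_i = E(K, T_i) where T_i is the counter for block i; P_i = C_i ⊕ S_i.
P0: T = 253, S = E(K, T) = 46; 216 ⊕ 46 = 246.
P1: T = 254, S = E(K, T) = 47; 4 ⊕ 47 = 43.
P2: T = 255, S = E(K, T) = 48; 225 ⊕ 48 = 209.
P3: T = 0, S = E(K, T) = 49; 48 ⊕ 49 = 1.

P0 = 246, P1 = 43, P2 = 209, P3 = 1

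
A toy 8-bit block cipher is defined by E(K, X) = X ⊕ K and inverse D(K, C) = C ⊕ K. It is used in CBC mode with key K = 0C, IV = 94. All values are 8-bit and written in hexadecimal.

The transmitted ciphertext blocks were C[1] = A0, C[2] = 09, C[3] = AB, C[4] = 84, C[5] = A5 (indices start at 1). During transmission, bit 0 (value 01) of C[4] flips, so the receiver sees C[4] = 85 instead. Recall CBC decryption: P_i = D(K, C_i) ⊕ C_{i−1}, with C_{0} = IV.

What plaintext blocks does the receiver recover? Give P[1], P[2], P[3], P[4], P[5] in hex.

P[1] = 38, P[2] = A5, P[3] = AE, P[4] = 22, P[5] = 2C

Only C[4] changed, to 85. In CBC, a change in C_i garbles P_i and flips the same bit in P_{i+1}. Decrypting the received ciphertext:
P[1]: D(K, A0) = AC; AC ⊕ 94 = 38.
P[2]: D(K, 09) = 05; 05 ⊕ A0 = A5.
P[3]: D(K, AB) = A7; A7 ⊕ 09 = AE.
P[4]: D(K, 85) = 89; 89 ⊕ AB = 22.
P[5]: D(K, A5) = A9; A9 ⊕ 85 = 2C.
Blocks that differ from the original plaintext: P[4], P[5].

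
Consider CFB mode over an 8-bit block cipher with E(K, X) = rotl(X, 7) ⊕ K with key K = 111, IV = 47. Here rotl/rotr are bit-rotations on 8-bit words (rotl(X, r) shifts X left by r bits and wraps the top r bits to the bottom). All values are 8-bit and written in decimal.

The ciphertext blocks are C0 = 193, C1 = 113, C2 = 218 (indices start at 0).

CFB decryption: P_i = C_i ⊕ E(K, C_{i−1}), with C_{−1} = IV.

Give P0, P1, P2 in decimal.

P0: E(K, 47) = 248; 193 ⊕ 248 = 57.
P1: E(K, 193) = 143; 113 ⊕ 143 = 254.
P2: E(K, 113) = 215; 218 ⊕ 215 = 13.

P0 = 57, P1 = 254, P2 = 13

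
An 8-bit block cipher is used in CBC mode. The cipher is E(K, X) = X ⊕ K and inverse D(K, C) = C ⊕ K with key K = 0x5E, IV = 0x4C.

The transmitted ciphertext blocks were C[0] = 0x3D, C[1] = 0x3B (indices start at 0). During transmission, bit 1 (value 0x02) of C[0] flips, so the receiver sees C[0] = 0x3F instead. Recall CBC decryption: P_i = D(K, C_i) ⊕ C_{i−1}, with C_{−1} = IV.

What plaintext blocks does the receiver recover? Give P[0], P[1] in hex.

Only C[0] changed, to 0x3F. In CBC, a change in C_i garbles P_i and flips the same bit in P_{i+1}. Decrypting the received ciphertext:
P[0]: D(K, 0x3F) = 0x61; 0x61 ⊕ 0x4C = 0x2D.
P[1]: D(K, 0x3B) = 0x65; 0x65 ⊕ 0x3F = 0x5A.
Blocks that differ from the original plaintext: P[0], P[1].

P[0] = 0x2D, P[1] = 0x5A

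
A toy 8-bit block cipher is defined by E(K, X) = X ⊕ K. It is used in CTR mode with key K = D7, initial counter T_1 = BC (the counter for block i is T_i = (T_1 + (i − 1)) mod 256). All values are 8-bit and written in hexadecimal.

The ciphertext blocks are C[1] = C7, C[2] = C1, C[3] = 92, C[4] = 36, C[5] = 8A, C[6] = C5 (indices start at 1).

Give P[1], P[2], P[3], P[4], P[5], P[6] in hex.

P[1] = AC, P[2] = AB, P[3] = FB, P[4] = 5E, P[5] = 9D, P[6] = D3

CTR decryption: S_i = E(K, T_i) where T_i is the counter for block i; P_i = C_i ⊕ S_i.
P[1]: T = BC, S = E(K, T) = 6B; C7 ⊕ 6B = AC.
P[2]: T = BD, S = E(K, T) = 6A; C1 ⊕ 6A = AB.
P[3]: T = BE, S = E(K, T) = 69; 92 ⊕ 69 = FB.
P[4]: T = BF, S = E(K, T) = 68; 36 ⊕ 68 = 5E.
P[5]: T = C0, S = E(K, T) = 17; 8A ⊕ 17 = 9D.
P[6]: T = C1, S = E(K, T) = 16; C5 ⊕ 16 = D3.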